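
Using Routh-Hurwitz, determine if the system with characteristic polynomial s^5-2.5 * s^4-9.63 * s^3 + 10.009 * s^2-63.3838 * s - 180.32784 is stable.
Routh array:
s^5: [1, -9.63, -63.3838]; s^4: [-2.5, 10.009, -180.32784]; s^3: [-5.6264, -135.515]; s^2: [70.2229, -180.32784]; s^1: [-149.963]; s^0: [-180.32784]
First column: [1, -2.5, -5.6264, 70.2229, -149.963, -180.32784]. Sign changes = 3.
No, unstable (3 RHP root(s))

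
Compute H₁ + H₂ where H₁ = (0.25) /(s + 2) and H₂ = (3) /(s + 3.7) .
Parallel: H = H₁ + H₂ = (n₁·d₂ + n₂·d₁)/(d₁·d₂).
n₁·d₂ = 0.25*s + 0.925. n₂·d₁ = 3*s + 6. Sum = 3.25*s + 6.925. d₁·d₂ = s^2 + 5.7*s + 7.4.
H(s) = (3.25*s + 6.925)/(s^2 + 5.7*s + 7.4)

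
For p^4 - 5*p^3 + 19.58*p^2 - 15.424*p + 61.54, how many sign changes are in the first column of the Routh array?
Routh array:
p^4: [1, 19.58, 61.54]; p^3: [-5, -15.424]; p^2: [16.4952, 61.54]; p^1: [3.22991]; p^0: [61.54]
First column: [1, -5, 16.4952, 3.22991, 61.54]. Sign changes = 2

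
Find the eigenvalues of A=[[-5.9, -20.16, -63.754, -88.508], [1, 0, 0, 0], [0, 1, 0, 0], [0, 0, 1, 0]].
Eigenvalues solve det(λI - A) = 0.
Characteristic polynomial: λ^4 + 5.9*λ^3 + 20.16*λ^2 + 63.754*λ + 88.508 = 0.
Factor: (λ + 2.9)(λ + 2.8)(λ^2 + 0.2*λ + 10.9) = 0.
Roots: -0.1 + 3.3j, -0.1 - 3.3j, -2.8, -2.9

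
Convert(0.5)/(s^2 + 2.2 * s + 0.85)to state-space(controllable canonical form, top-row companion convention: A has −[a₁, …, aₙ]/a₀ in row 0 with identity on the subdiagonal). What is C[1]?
Reachable canonical form: C = numerator coefficients (right-aligned, zero-padded to length n).
num = 0.5, C = [[0, 0.5]].
C[1] = 0.5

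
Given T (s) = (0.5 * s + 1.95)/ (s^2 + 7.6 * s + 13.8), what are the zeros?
Set numerator = 0: 0.5*s + 1.95 = 0 → Zeros: -3.9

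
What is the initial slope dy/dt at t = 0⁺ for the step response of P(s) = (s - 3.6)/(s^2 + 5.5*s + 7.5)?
IVT: y'(0⁺) = lim_{s→∞} s²·Y(s) = lim_{s→∞} s·P(s).
deg(num) = 1, deg(den) = 2, relative degree = 1, so s·P(s) → (leading num)/(leading den) = 1/1 = 1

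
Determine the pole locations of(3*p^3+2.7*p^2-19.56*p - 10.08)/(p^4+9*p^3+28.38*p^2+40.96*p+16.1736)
Set denominator = 0: p^4 + 9*p^3 + 28.38*p^2 + 40.96*p + 16.1736 = (p + 4.6)(p + 0.6)(p^2 + 3.8*p + 5.86) = 0 → Poles: -0.6, -1.9 + 1.5j, -1.9 - 1.5j, -4.6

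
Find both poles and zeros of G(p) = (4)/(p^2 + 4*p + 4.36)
Set denominator = 0: p^2 + 4*p + 4.36 = 0 → Poles: -2 + 0.6j, -2 - 0.6j
Numerator is a nonzero constant (4) → Zeros: none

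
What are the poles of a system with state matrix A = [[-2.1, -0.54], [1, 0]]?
Eigenvalues solve det(λI - A) = 0.
Characteristic polynomial: λ^2 + 2.1*λ + 0.54 = 0.
Factor: (λ + 0.3)(λ + 1.8) = 0.
Roots: -0.3, -1.8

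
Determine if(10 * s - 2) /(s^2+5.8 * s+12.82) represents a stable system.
Denominator: s^2 + 5.8*s + 12.82. Poles: -2.9 + 2.1j, -2.9 - 2.1j. All Re(p)<0: Yes (stable)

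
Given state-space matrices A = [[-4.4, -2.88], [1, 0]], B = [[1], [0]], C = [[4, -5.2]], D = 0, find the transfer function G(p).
G(p) = C(pI - A)⁻¹B + D.
Characteristic polynomial det(pI - A) = p^2 + 4.4*p + 2.88.
Numerator from C·adj(pI-A)·B + D·det(pI-A) = 4*p - 5.2.
G(p) = (4*p - 5.2)/(p^2 + 4.4*p + 2.88)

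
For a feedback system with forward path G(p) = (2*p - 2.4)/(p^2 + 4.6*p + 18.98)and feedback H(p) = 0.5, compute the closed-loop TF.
Closed-loop T = G/(1+GH).
Numerator: G_num * H_den = 2*p - 2.4.
Denominator: G_den * H_den + G_num * H_num = (p^2 + 4.6*p + 18.98) + (p - 1.2) = p^2 + 5.6*p + 17.78.
T(p) = (2*p - 2.4)/(p^2 + 5.6*p + 17.78)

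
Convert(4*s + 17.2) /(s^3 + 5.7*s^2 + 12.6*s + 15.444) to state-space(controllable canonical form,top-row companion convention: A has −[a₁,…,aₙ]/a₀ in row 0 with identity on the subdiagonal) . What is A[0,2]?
Reachable canonical form for den = s^3 + 5.7*s^2 + 12.6*s + 15.444: top row of A = -[a₁,a₂,...,aₙ]/a₀, ones on the subdiagonal, zeros elsewhere.
A = [[-5.7, -12.6, -15.444], [1, 0, 0], [0, 1, 0]].
A[0,2] = -15.444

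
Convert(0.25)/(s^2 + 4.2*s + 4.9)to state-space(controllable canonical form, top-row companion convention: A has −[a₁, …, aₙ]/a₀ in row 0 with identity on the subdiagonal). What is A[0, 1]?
Reachable canonical form for den = s^2 + 4.2*s + 4.9: top row of A = -[a₁,a₂,...,aₙ]/a₀, ones on the subdiagonal, zeros elsewhere.
A = [[-4.2, -4.9], [1, 0]].
A[0,1] = -4.9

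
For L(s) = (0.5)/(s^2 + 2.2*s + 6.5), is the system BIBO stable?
Denominator: s^2 + 2.2*s + 6.5. Poles: -1.1 + 2.3j, -1.1 - 2.3j. All Re(p)<0: Yes (stable)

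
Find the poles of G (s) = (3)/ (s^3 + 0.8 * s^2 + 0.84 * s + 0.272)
Set denominator = 0: s^3 + 0.8*s^2 + 0.84*s + 0.272 = (s + 0.4)(s^2 + 0.4*s + 0.68) = 0 → Poles: -0.2 + 0.8j, -0.2 - 0.8j, -0.4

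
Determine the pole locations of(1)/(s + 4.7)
Set denominator = 0: s + 4.7 = 0 → Poles: -4.7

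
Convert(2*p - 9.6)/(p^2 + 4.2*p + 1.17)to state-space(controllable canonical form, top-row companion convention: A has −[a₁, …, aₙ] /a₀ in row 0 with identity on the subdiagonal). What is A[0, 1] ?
Reachable canonical form for den = p^2 + 4.2*p + 1.17: top row of A = -[a₁,a₂,...,aₙ]/a₀, ones on the subdiagonal, zeros elsewhere.
A = [[-4.2, -1.17], [1, 0]].
A[0,1] = -1.17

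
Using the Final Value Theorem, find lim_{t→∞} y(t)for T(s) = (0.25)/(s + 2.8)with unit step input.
FVT: lim_{t→∞} y(t) = lim_{s→0} s*Y(s) where Y(s) = T(s)/s.
= lim_{s→0} T(s) = T(0) = num(0)/den(0) = 0.25/2.8 = 0.08929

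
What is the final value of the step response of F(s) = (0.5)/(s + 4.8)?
FVT: lim_{t→∞} y(t) = lim_{s→0} s*Y(s) where Y(s) = F(s)/s.
= lim_{s→0} F(s) = F(0) = num(0)/den(0) = 0.5/4.8 = 0.1042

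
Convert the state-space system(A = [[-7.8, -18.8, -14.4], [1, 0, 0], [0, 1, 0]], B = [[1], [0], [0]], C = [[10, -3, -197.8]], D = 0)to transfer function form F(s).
F(s) = C(sI - A)⁻¹B + D.
Characteristic polynomial det(sI - A) = s^3 + 7.8*s^2 + 18.8*s + 14.4.
Numerator from C·adj(sI-A)·B + D·det(sI-A) = 10*s^2 - 3*s - 197.8.
F(s) = (10*s^2 - 3*s - 197.8)/(s^3 + 7.8*s^2 + 18.8*s + 14.4)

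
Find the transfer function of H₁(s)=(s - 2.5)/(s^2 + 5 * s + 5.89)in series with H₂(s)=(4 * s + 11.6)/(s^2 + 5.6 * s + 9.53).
Series: H = H₁ · H₂ = (n₁·n₂)/(d₁·d₂).
Num: n₁·n₂ = 4*s^2 + 1.6*s - 29. Den: d₁·d₂ = s^4 + 10.6*s^3 + 43.42*s^2 + 80.634*s + 56.1317.
H(s) = (4*s^2 + 1.6*s - 29)/(s^4 + 10.6*s^3 + 43.42*s^2 + 80.634*s + 56.1317)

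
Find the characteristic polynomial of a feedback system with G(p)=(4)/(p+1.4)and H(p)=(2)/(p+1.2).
Characteristic poly = G_den * H_den + G_num * H_num = (p^2 + 2.6*p + 1.68) + (8) = p^2 + 2.6*p + 9.68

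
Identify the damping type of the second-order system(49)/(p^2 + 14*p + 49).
Standard form: ωn²/(p²+2ζωn·p+ωn²) gives ωn=7, ζ=1.
Critically damped (ζ = 1)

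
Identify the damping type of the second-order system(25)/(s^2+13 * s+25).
Standard form: ωn²/(s²+2ζωn·s+ωn²) gives ωn=5, ζ=1.3.
Overdamped (ζ = 1.3 > 1)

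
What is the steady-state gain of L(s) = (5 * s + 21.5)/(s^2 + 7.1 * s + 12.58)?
DC gain = L(0) = num(0)/den(0) = 21.5/12.58 = 1.709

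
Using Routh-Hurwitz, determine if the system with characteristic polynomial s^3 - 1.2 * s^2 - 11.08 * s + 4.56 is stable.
Routh array:
s^3: [1, -11.08]; s^2: [-1.2, 4.56]; s^1: [-7.28]; s^0: [4.56]
First column: [1, -1.2, -7.28, 4.56]. Sign changes = 2.
No, unstable (2 RHP root(s))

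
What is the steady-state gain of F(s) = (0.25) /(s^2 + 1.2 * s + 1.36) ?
DC gain = F(0) = num(0)/den(0) = 0.25/1.36 = 0.1838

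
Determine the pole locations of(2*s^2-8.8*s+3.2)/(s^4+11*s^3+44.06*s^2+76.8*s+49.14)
Set denominator = 0: s^4 + 11*s^3 + 44.06*s^2 + 76.8*s + 49.14 = (s + 4.2)(s + 1.8)(s^2 + 5*s + 6.5) = 0 → Poles: -1.8, -2.5 + 0.5j, -2.5 - 0.5j, -4.2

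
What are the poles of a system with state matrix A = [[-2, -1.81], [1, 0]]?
Eigenvalues solve det(λI - A) = 0.
Characteristic polynomial: λ^2 + 2*λ + 1.81 = 0.
Roots: -1 + 0.9j, -1 - 0.9j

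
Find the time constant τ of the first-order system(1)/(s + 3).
First-order system: τ = -1/pole. Pole = -3. τ = -1/(-3) = 0.3333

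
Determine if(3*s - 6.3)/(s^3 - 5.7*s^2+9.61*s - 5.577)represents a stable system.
Denominator: s^3 - 5.7*s^2 + 9.61*s - 5.577 = (s - 3.3)(s^2 - 2.4*s + 1.69). Poles: 1.2 + 0.5j, 1.2 - 0.5j, 3.3. All Re(p)<0: No (unstable)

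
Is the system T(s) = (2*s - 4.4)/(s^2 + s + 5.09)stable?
Denominator: s^2 + s + 5.09. Poles: -0.5 + 2.2j, -0.5 - 2.2j. All Re(p)<0: Yes (stable)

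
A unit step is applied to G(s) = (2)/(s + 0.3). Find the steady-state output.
FVT: lim_{t→∞} y(t) = lim_{s→0} s*Y(s) where Y(s) = G(s)/s.
= lim_{s→0} G(s) = G(0) = num(0)/den(0) = 2/0.3 = 6.667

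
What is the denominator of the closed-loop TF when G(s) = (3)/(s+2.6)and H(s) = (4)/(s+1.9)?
Characteristic poly = G_den * H_den + G_num * H_num = (s^2 + 4.5*s + 4.94) + (12) = s^2 + 4.5*s + 16.94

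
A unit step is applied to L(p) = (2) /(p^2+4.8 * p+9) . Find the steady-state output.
FVT: lim_{t→∞} y(t) = lim_{p→0} p*Y(p) where Y(p) = L(p)/p.
= lim_{p→0} L(p) = L(0) = num(0)/den(0) = 2/9 = 0.2222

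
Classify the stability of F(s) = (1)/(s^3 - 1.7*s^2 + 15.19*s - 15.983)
Denominator: s^3 - 1.7*s^2 + 15.19*s - 15.983 = (s - 1.1)(s^2 - 0.6*s + 14.53). Poles: 0.3 + 3.8j, 0.3 - 3.8j, 1.1. Unstable (3 pole(s) in RHP)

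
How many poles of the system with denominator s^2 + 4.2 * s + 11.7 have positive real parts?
Poles: -2.1 + 2.7j, -2.1 - 2.7j. RHP poles (Re>0): 0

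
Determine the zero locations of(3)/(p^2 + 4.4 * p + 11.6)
Numerator is a nonzero constant (3) → Zeros: none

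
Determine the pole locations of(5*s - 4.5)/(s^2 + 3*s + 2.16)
Set denominator = 0: s^2 + 3*s + 2.16 = (s + 1.8)(s + 1.2) = 0 → Poles: -1.2, -1.8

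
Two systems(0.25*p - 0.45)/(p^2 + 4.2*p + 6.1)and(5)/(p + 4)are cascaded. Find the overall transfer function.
Series: H = H₁ · H₂ = (n₁·n₂)/(d₁·d₂).
Num: n₁·n₂ = 1.25*p - 2.25. Den: d₁·d₂ = p^3 + 8.2*p^2 + 22.9*p + 24.4.
H(p) = (1.25*p - 2.25)/(p^3 + 8.2*p^2 + 22.9*p + 24.4)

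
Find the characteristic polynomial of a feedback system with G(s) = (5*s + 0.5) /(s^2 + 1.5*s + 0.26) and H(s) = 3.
Characteristic poly = G_den * H_den + G_num * H_num = (s^2 + 1.5*s + 0.26) + (15*s + 1.5) = s^2 + 16.5*s + 1.76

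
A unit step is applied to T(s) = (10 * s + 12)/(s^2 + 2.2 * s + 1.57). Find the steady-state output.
FVT: lim_{t→∞} y(t) = lim_{s→0} s*Y(s) where Y(s) = T(s)/s.
= lim_{s→0} T(s) = T(0) = num(0)/den(0) = 12/1.57 = 7.643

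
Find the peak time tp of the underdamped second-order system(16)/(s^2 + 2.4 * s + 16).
Standard form: ωn²/(s²+2ζωn·s+ωn²) → ωn = 4, ζ = 0.3.
ωd = ωn·√(1-ζ²) = 4·√(1-0.3²) = 3.816.
tp = π/ωd = π/3.816 = 0.8233 s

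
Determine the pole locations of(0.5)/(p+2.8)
Set denominator = 0: p + 2.8 = 0 → Poles: -2.8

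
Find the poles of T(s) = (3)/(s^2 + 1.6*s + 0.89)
Set denominator = 0: s^2 + 1.6*s + 0.89 = 0 → Poles: -0.8 + 0.5j, -0.8 - 0.5j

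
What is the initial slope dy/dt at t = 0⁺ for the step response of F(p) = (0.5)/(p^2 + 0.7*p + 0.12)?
IVT: y'(0⁺) = lim_{p→∞} p²·Y(p) = lim_{p→∞} p·F(p).
deg(num) = 0, deg(den) = 2, relative degree = 2 ≥ 2, so p·F(p) → 0. Initial slope = 0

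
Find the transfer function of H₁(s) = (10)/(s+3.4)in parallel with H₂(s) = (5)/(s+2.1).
Parallel: H = H₁ + H₂ = (n₁·d₂ + n₂·d₁)/(d₁·d₂).
n₁·d₂ = 10*s + 21. n₂·d₁ = 5*s + 17. Sum = 15*s + 38. d₁·d₂ = s^2 + 5.5*s + 7.14.
H(s) = (15*s + 38)/(s^2 + 5.5*s + 7.14)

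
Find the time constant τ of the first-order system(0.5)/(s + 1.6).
First-order system: τ = -1/pole. Pole = -1.6. τ = -1/(-1.6) = 0.625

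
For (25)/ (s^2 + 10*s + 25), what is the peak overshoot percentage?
Standard form: ωn²/(s²+2ζωn·s+ωn²) → ωn = 5, ζ = 1.
ζ ≥ 1, so the response is non-oscillatory: peak overshoot = 0%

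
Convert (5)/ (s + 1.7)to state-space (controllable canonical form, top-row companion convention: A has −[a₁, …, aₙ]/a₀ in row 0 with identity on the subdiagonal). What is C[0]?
Reachable canonical form: C = numerator coefficients (right-aligned, zero-padded to length n).
num = 5, C = [[5]].
C[0] = 5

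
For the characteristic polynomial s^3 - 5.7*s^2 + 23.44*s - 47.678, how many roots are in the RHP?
s^3 - 5.7*s^2 + 23.44*s - 47.678 = (s - 3.1)(s^2 - 2.6*s + 15.38). Poles: 1.3 + 3.7j, 1.3 - 3.7j, 3.1. RHP poles (Re>0): 3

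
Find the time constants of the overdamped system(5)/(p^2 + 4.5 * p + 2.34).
Overdamped: real poles at -3.9, -0.6. τ = -1/pole → τ₁ = 0.2564, τ₂ = 1.667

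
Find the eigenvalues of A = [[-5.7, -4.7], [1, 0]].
Eigenvalues solve det(λI - A) = 0.
Characteristic polynomial: λ^2 + 5.7*λ + 4.7 = 0.
Factor: (λ + 4.7)(λ + 1) = 0.
Roots: -1, -4.7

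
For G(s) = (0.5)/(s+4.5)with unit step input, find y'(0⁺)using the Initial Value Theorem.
IVT: y'(0⁺) = lim_{s→∞} s²·Y(s) = lim_{s→∞} s·G(s).
deg(num) = 0, deg(den) = 1, relative degree = 1, so s·G(s) → (leading num)/(leading den) = 0.5/1 = 0.5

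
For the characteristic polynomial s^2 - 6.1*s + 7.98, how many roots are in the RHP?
s^2 - 6.1*s + 7.98 = (s - 4.2)(s - 1.9). Poles: 1.9, 4.2. RHP poles (Re>0): 2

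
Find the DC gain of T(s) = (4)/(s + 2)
DC gain = T(0) = num(0)/den(0) = 4/2 = 2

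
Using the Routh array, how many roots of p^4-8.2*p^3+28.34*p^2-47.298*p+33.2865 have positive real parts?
Routh array:
p^4: [1, 28.34, 33.2865]; p^3: [-8.2, -47.298]; p^2: [22.572, 33.2865]; p^1: [-35.2056]; p^0: [33.2865]
First column: [1, -8.2, 22.572, -35.2056, 33.2865]. Sign changes = RHP roots = 4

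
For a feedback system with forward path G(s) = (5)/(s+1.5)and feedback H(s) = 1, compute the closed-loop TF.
Closed-loop T = G/(1+GH).
Numerator: G_num * H_den = 5.
Denominator: G_den * H_den + G_num * H_num = (s + 1.5) + (5) = s + 6.5.
T(s) = (5)/(s + 6.5)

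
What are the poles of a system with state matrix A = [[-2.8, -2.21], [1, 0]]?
Eigenvalues solve det(λI - A) = 0.
Characteristic polynomial: λ^2 + 2.8*λ + 2.21 = 0.
Roots: -1.4 + 0.5j, -1.4 - 0.5j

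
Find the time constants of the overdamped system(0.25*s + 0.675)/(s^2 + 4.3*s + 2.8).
Overdamped: real poles at -3.5, -0.8. τ = -1/pole → τ₁ = 0.2857, τ₂ = 1.25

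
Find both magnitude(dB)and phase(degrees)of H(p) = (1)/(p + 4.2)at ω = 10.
Substitute p = j*10: H(j10) = 0.0357021 - 0.0850051j.
|H| = 20*log₁₀(sqrt(Re²+Im²)) = -20.71 dB.
∠H = atan2(Im, Re) = -67.22°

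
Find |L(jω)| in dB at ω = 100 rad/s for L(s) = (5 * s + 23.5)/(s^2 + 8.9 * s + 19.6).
Substitute s = j*100: L(j100) = 0.00209621 - 0.0499113j.
|L(j100)| = sqrt(Re² + Im²) = 0.04996.
20*log₁₀(0.04996) = -26.03 dB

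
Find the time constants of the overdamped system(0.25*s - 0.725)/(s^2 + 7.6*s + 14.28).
Overdamped: real poles at -4.2, -3.4. τ = -1/pole → τ₁ = 0.2381, τ₂ = 0.2941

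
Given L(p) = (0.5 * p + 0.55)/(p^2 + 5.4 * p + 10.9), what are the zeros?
Set numerator = 0: 0.5*p + 0.55 = 0 → Zeros: -1.1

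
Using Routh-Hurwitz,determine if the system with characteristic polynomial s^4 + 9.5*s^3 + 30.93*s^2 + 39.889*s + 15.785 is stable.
Routh array:
s^4: [1, 30.93, 15.785]; s^3: [9.5, 39.889]; s^2: [26.7312, 15.785]; s^1: [34.2792]; s^0: [15.785]
First column: [1, 9.5, 26.7312, 34.2792, 15.785]. Sign changes = 0.
Yes, stable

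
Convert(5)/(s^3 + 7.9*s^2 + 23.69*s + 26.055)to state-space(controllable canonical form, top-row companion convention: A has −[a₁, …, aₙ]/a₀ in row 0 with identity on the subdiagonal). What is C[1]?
Reachable canonical form: C = numerator coefficients (right-aligned, zero-padded to length n).
num = 5, C = [[0, 0, 5]].
C[1] = 0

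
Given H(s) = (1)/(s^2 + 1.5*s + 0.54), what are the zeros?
Numerator is a nonzero constant (1) → Zeros: none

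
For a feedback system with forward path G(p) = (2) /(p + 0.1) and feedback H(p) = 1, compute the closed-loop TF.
Closed-loop T = G/(1+GH).
Numerator: G_num * H_den = 2.
Denominator: G_den * H_den + G_num * H_num = (p + 0.1) + (2) = p + 2.1.
T(p) = (2)/(p + 2.1)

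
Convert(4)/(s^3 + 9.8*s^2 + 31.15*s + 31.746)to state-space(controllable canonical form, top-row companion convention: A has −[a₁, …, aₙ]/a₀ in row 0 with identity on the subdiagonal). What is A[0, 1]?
Reachable canonical form for den = s^3 + 9.8*s^2 + 31.15*s + 31.746: top row of A = -[a₁,a₂,...,aₙ]/a₀, ones on the subdiagonal, zeros elsewhere.
A = [[-9.8, -31.15, -31.746], [1, 0, 0], [0, 1, 0]].
A[0,1] = -31.15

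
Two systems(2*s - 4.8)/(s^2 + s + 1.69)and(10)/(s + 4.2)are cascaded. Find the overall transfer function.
Series: H = H₁ · H₂ = (n₁·n₂)/(d₁·d₂).
Num: n₁·n₂ = 20*s - 48. Den: d₁·d₂ = s^3 + 5.2*s^2 + 5.89*s + 7.098.
H(s) = (20*s - 48)/(s^3 + 5.2*s^2 + 5.89*s + 7.098)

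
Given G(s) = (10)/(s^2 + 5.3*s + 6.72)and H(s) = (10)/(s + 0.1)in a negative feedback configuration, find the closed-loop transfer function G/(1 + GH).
Closed-loop T = G/(1+GH).
Numerator: G_num * H_den = 10*s + 1.
Denominator: G_den * H_den + G_num * H_num = (s^3 + 5.4*s^2 + 7.25*s + 0.672) + (100) = s^3 + 5.4*s^2 + 7.25*s + 100.672.
T(s) = (10*s + 1)/(s^3 + 5.4*s^2 + 7.25*s + 100.672)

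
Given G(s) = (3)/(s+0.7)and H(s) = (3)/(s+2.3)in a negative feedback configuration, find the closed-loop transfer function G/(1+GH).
Closed-loop T = G/(1+GH).
Numerator: G_num * H_den = 3*s + 6.9.
Denominator: G_den * H_den + G_num * H_num = (s^2 + 3*s + 1.61) + (9) = s^2 + 3*s + 10.61.
T(s) = (3*s + 6.9)/(s^2 + 3*s + 10.61)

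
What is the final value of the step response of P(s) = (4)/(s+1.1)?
FVT: lim_{t→∞} y(t) = lim_{s→0} s*Y(s) where Y(s) = P(s)/s.
= lim_{s→0} P(s) = P(0) = num(0)/den(0) = 4/1.1 = 3.636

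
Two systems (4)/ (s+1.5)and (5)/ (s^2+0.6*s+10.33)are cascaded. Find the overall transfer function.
Series: H = H₁ · H₂ = (n₁·n₂)/(d₁·d₂).
Num: n₁·n₂ = 20. Den: d₁·d₂ = s^3 + 2.1*s^2 + 11.23*s + 15.495.
H(s) = (20)/(s^3 + 2.1*s^2 + 11.23*s + 15.495)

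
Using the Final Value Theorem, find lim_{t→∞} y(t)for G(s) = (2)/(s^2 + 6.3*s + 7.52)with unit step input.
FVT: lim_{t→∞} y(t) = lim_{s→0} s*Y(s) where Y(s) = G(s)/s.
= lim_{s→0} G(s) = G(0) = num(0)/den(0) = 2/7.52 = 0.266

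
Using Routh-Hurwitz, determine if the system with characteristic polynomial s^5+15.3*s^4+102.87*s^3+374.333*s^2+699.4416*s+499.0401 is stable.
Routh array:
s^5: [1, 102.87, 699.4416]; s^4: [15.3, 374.333, 499.0401]; s^3: [78.4038, 666.8246]; s^2: [244.206, 499.0401]; s^1: [506.605]; s^0: [499.0401]
First column: [1, 15.3, 78.4038, 244.206, 506.605, 499.0401]. Sign changes = 0.
Yes, stable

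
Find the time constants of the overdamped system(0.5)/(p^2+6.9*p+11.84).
Overdamped: real poles at -3.7, -3.2. τ = -1/pole → τ₁ = 0.2703, τ₂ = 0.3125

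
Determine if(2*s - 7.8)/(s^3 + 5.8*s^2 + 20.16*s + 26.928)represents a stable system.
Denominator: s^3 + 5.8*s^2 + 20.16*s + 26.928 = (s + 2.2)(s^2 + 3.6*s + 12.24). Poles: -1.8 + 3j, -1.8 - 3j, -2.2. All Re(p)<0: Yes (stable)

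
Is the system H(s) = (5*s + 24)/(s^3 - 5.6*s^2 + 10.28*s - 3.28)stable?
Denominator: s^3 - 5.6*s^2 + 10.28*s - 3.28 = (s - 0.4)(s^2 - 5.2*s + 8.2). Poles: 0.4, 2.6 + 1.2j, 2.6 - 1.2j. All Re(p)<0: No (unstable)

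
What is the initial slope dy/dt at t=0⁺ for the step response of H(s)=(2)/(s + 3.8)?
IVT: y'(0⁺) = lim_{s→∞} s²·Y(s) = lim_{s→∞} s·H(s).
deg(num) = 0, deg(den) = 1, relative degree = 1, so s·H(s) → (leading num)/(leading den) = 2/1 = 2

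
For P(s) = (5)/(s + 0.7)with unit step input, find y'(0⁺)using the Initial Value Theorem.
IVT: y'(0⁺) = lim_{s→∞} s²·Y(s) = lim_{s→∞} s·P(s).
deg(num) = 0, deg(den) = 1, relative degree = 1, so s·P(s) → (leading num)/(leading den) = 5/1 = 5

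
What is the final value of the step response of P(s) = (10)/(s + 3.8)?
FVT: lim_{t→∞} y(t) = lim_{s→0} s*Y(s) where Y(s) = P(s)/s.
= lim_{s→0} P(s) = P(0) = num(0)/den(0) = 10/3.8 = 2.632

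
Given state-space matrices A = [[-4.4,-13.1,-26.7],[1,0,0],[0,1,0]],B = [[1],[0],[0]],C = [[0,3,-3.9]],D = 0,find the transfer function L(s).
L(s) = C(sI - A)⁻¹B + D.
Characteristic polynomial det(sI - A) = s^3 + 4.4*s^2 + 13.1*s + 26.7.
Numerator from C·adj(sI-A)·B + D·det(sI-A) = 3*s - 3.9.
L(s) = (3*s - 3.9)/(s^3 + 4.4*s^2 + 13.1*s + 26.7)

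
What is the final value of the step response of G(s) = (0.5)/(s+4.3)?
FVT: lim_{t→∞} y(t) = lim_{s→0} s*Y(s) where Y(s) = G(s)/s.
= lim_{s→0} G(s) = G(0) = num(0)/den(0) = 0.5/4.3 = 0.1163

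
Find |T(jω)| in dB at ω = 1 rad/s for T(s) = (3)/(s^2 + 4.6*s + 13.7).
Substitute s = j*1: T(j1) = 0.208824 - 0.0756372j.
|T(j1)| = sqrt(Re² + Im²) = 0.2221.
20*log₁₀(0.2221) = -13.07 dB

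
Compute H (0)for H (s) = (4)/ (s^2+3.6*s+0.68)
DC gain = H(0) = num(0)/den(0) = 4/0.68 = 5.882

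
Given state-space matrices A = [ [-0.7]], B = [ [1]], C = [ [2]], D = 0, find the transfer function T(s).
T(s) = C(sI - A)⁻¹B + D.
Characteristic polynomial det(sI - A) = s + 0.7.
Numerator from C·adj(sI-A)·B + D·det(sI-A) = 2.
T(s) = (2)/(s + 0.7)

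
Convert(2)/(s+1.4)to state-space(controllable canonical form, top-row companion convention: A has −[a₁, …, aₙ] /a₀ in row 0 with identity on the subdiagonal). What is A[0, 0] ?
Reachable canonical form for den = s + 1.4: top row of A = -[a₁,a₂,...,aₙ]/a₀, ones on the subdiagonal, zeros elsewhere.
A = [[-1.4]].
A[0,0] = -1.4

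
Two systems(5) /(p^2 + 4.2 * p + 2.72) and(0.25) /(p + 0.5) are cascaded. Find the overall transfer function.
Series: H = H₁ · H₂ = (n₁·n₂)/(d₁·d₂).
Num: n₁·n₂ = 1.25. Den: d₁·d₂ = p^3 + 4.7*p^2 + 4.82*p + 1.36.
H(p) = (1.25)/(p^3 + 4.7*p^2 + 4.82*p + 1.36)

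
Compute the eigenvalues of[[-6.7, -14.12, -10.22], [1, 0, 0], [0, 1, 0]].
Eigenvalues solve det(λI - A) = 0.
Characteristic polynomial: λ^3 + 6.7*λ^2 + 14.12*λ + 10.22 = 0.
Factor: (λ + 3.5)(λ^2 + 3.2*λ + 2.92) = 0.
Roots: -1.6 + 0.6j, -1.6 - 0.6j, -3.5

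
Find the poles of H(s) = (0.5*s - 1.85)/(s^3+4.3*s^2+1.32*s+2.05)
Set denominator = 0: s^3 + 4.3*s^2 + 1.32*s + 2.05 = (s + 4.1)(s^2 + 0.2*s + 0.5) = 0 → Poles: -0.1 + 0.7j, -0.1 - 0.7j, -4.1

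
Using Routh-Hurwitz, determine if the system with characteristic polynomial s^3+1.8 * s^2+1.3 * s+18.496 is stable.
Routh array:
s^3: [1, 1.3]; s^2: [1.8, 18.496]; s^1: [-8.97556]; s^0: [18.496]
First column: [1, 1.8, -8.97556, 18.496]. Sign changes = 2.
No, unstable (2 RHP root(s))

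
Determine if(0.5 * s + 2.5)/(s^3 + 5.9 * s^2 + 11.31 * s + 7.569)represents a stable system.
Denominator: s^3 + 5.9*s^2 + 11.31*s + 7.569 = (s + 2.9)(s^2 + 3*s + 2.61). Poles: -1.5 + 0.6j, -1.5 - 0.6j, -2.9. All Re(p)<0: Yes (stable)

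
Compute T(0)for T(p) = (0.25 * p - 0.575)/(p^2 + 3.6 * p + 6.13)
DC gain = T(0) = num(0)/den(0) = -0.575/6.13 = -0.0938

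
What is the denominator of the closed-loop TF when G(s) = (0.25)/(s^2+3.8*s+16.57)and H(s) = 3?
Characteristic poly = G_den * H_den + G_num * H_num = (s^2 + 3.8*s + 16.57) + (0.75) = s^2 + 3.8*s + 17.32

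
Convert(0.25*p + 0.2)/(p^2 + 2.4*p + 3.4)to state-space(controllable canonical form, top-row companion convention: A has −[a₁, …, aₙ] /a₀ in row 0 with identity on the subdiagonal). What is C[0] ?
Reachable canonical form: C = numerator coefficients (right-aligned, zero-padded to length n).
num = 0.25*p + 0.2, C = [[0.25, 0.2]].
C[0] = 0.25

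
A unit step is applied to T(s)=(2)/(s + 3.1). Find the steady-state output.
FVT: lim_{t→∞} y(t) = lim_{s→0} s*Y(s) where Y(s) = T(s)/s.
= lim_{s→0} T(s) = T(0) = num(0)/den(0) = 2/3.1 = 0.6452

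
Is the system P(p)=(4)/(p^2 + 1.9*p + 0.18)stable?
Denominator: p^2 + 1.9*p + 0.18 = (p + 1.8)(p + 0.1). Poles: -0.1, -1.8. All Re(p)<0: Yes (stable)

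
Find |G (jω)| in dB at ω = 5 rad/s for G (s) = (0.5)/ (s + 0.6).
Substitute s = j*5: G(j5) = 0.0118297 - 0.0985804j.
|G(j5)| = sqrt(Re² + Im²) = 0.09929.
20*log₁₀(0.09929) = -20.06 dB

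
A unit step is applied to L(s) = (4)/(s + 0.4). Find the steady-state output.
FVT: lim_{t→∞} y(t) = lim_{s→0} s*Y(s) where Y(s) = L(s)/s.
= lim_{s→0} L(s) = L(0) = num(0)/den(0) = 4/0.4 = 10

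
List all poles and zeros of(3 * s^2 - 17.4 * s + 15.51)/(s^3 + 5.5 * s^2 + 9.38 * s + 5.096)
Set denominator = 0: s^3 + 5.5*s^2 + 9.38*s + 5.096 = (s + 2.8)(s + 1.4)(s + 1.3) = 0 → Poles: -1.3, -1.4, -2.8
Set numerator = 0: 3*s^2 - 17.4*s + 15.51 = 3*(s - 1.1)(s - 4.7) = 0 → Zeros: 1.1, 4.7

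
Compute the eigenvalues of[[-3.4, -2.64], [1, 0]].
Eigenvalues solve det(λI - A) = 0.
Characteristic polynomial: λ^2 + 3.4*λ + 2.64 = 0.
Factor: (λ + 1.2)(λ + 2.2) = 0.
Roots: -1.2, -2.2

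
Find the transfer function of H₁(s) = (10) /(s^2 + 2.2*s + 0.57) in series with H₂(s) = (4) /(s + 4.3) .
Series: H = H₁ · H₂ = (n₁·n₂)/(d₁·d₂).
Num: n₁·n₂ = 40. Den: d₁·d₂ = s^3 + 6.5*s^2 + 10.03*s + 2.451.
H(s) = (40)/(s^3 + 6.5*s^2 + 10.03*s + 2.451)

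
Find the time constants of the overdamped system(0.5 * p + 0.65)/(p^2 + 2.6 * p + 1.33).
Overdamped: real poles at -0.7, -1.9. τ = -1/pole → τ₁ = 1.429, τ₂ = 0.5263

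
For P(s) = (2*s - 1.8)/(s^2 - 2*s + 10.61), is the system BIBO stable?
Denominator: s^2 - 2*s + 10.61. Poles: 1 + 3.1j, 1 - 3.1j. All Re(p)<0: No (unstable)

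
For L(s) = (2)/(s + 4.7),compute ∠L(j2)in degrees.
Substitute s = j*2: L(j2) = 0.360291 - 0.153315j.
∠L(j2) = atan2(Im, Re) = atan2(-0.153315, 0.360291) = -23.05°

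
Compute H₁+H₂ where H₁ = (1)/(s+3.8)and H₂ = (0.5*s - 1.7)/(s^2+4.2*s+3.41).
Parallel: H = H₁ + H₂ = (n₁·d₂ + n₂·d₁)/(d₁·d₂).
n₁·d₂ = s^2 + 4.2*s + 3.41. n₂·d₁ = 0.5*s^2 + 0.2*s - 6.46. Sum = 1.5*s^2 + 4.4*s - 3.05. d₁·d₂ = s^3 + 8*s^2 + 19.37*s + 12.958.
H(s) = (1.5*s^2 + 4.4*s - 3.05)/(s^3 + 8*s^2 + 19.37*s + 12.958)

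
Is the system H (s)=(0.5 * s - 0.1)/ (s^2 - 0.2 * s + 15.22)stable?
Denominator: s^2 - 0.2*s + 15.22. Poles: 0.1 + 3.9j, 0.1 - 3.9j. All Re(p)<0: No (unstable)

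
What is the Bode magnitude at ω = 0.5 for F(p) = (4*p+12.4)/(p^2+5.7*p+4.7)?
Substitute p = j*0.5: F(j0.5) = 2.18013 - 0.946822j.
|F(j0.5)| = sqrt(Re² + Im²) = 2.377.
20*log₁₀(2.377) = 7.52 dB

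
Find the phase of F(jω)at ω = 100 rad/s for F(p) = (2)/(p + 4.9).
Substitute p = j*100: F(j100) = 0.000977653 - 0.0199521j.
∠F(j100) = atan2(Im, Re) = atan2(-0.0199521, 0.000977653) = -87.19°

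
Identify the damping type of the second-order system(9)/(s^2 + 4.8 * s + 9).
Standard form: ωn²/(s²+2ζωn·s+ωn²) gives ωn=3, ζ=0.8.
Underdamped (ζ = 0.8 < 1)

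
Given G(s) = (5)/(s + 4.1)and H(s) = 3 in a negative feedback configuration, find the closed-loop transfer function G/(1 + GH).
Closed-loop T = G/(1+GH).
Numerator: G_num * H_den = 5.
Denominator: G_den * H_den + G_num * H_num = (s + 4.1) + (15) = s + 19.1.
T(s) = (5)/(s + 19.1)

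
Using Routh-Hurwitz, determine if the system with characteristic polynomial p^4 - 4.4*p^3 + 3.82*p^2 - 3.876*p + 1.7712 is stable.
Routh array:
p^4: [1, 3.82, 1.7712]; p^3: [-4.4, -3.876]; p^2: [2.93909, 1.7712]; p^1: [-1.2244]; p^0: [1.7712]
First column: [1, -4.4, 2.93909, -1.2244, 1.7712]. Sign changes = 4.
No, unstable (4 RHP root(s))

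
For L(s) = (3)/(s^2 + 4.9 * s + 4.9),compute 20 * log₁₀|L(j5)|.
Substitute s = j*5: L(j5) = -0.0600442 - 0.0731882j.
|L(j5)| = sqrt(Re² + Im²) = 0.09467.
20*log₁₀(0.09467) = -20.48 dB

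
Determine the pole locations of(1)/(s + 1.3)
Set denominator = 0: s + 1.3 = 0 → Poles: -1.3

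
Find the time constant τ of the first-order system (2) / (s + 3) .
First-order system: τ = -1/pole. Pole = -3. τ = -1/(-3) = 0.3333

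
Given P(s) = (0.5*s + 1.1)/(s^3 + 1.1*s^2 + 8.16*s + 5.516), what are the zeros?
Set numerator = 0: 0.5*s + 1.1 = 0 → Zeros: -2.2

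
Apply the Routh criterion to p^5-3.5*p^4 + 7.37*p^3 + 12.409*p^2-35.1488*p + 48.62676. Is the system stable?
Routh array:
p^5: [1, 7.37, -35.1488]; p^4: [-3.5, 12.409, 48.62676]; p^3: [10.9154, -21.25544]; p^2: [5.59351, 48.62676]; p^1: [-116.148]; p^0: [48.62676]
First column: [1, -3.5, 10.9154, 5.59351, -116.148, 48.62676]. Sign changes = 4.
No, unstable (4 RHP root(s))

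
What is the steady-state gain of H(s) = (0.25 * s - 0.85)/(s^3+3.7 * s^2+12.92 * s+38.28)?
DC gain = H(0) = num(0)/den(0) = -0.85/38.28 = -0.0222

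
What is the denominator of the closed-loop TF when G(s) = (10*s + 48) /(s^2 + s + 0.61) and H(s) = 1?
Characteristic poly = G_den * H_den + G_num * H_num = (s^2 + s + 0.61) + (10*s + 48) = s^2 + 11*s + 48.61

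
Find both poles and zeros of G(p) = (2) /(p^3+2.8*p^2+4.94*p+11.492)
Set denominator = 0: p^3 + 2.8*p^2 + 4.94*p + 11.492 = (p + 2.6)(p^2 + 0.2*p + 4.42) = 0 → Poles: -0.1 + 2.1j, -0.1 - 2.1j, -2.6
Numerator is a nonzero constant (2) → Zeros: none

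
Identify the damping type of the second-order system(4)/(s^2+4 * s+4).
Standard form: ωn²/(s²+2ζωn·s+ωn²) gives ωn=2, ζ=1.
Critically damped (ζ = 1)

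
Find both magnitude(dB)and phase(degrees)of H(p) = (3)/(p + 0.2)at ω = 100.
Substitute p = j*100: H(j100) = 5.99998e-05 - 0.0299999j.
|H| = 20*log₁₀(sqrt(Re²+Im²)) = -30.46 dB.
∠H = atan2(Im, Re) = -89.89°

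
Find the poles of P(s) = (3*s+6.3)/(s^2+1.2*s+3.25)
Set denominator = 0: s^2 + 1.2*s + 3.25 = 0 → Poles: -0.6 + 1.7j, -0.6 - 1.7j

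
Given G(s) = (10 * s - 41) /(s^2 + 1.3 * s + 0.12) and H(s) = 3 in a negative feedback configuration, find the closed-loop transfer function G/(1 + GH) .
Closed-loop T = G/(1+GH).
Numerator: G_num * H_den = 10*s - 41.
Denominator: G_den * H_den + G_num * H_num = (s^2 + 1.3*s + 0.12) + (30*s - 123) = s^2 + 31.3*s - 122.88.
T(s) = (10*s - 41)/(s^2 + 31.3*s - 122.88)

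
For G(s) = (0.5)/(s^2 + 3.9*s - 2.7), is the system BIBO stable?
Denominator: s^2 + 3.9*s - 2.7 = (s - 0.6)(s + 4.5). Poles: -4.5, 0.6. All Re(p)<0: No (unstable)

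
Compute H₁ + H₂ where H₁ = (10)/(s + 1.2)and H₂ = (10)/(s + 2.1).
Parallel: H = H₁ + H₂ = (n₁·d₂ + n₂·d₁)/(d₁·d₂).
n₁·d₂ = 10*s + 21. n₂·d₁ = 10*s + 12. Sum = 20*s + 33. d₁·d₂ = s^2 + 3.3*s + 2.52.
H(s) = (20*s + 33)/(s^2 + 3.3*s + 2.52)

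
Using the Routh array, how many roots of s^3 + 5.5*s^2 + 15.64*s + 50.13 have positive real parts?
Routh array:
s^3: [1, 15.64]; s^2: [5.5, 50.13]; s^1: [6.52545]; s^0: [50.13]
First column: [1, 5.5, 6.52545, 50.13]. Sign changes = RHP roots = 0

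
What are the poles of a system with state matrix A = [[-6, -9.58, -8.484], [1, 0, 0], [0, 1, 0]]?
Eigenvalues solve det(λI - A) = 0.
Characteristic polynomial: λ^3 + 6*λ^2 + 9.58*λ + 8.484 = 0.
Factor: (λ + 4.2)(λ^2 + 1.8*λ + 2.02) = 0.
Roots: -0.9 + 1.1j, -0.9 - 1.1j, -4.2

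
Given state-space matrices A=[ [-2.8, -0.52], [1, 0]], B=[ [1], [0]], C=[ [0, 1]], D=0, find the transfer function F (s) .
F(s) = C(sI - A)⁻¹B + D.
Characteristic polynomial det(sI - A) = s^2 + 2.8*s + 0.52.
Numerator from C·adj(sI-A)·B + D·det(sI-A) = 1.
F(s) = (1)/(s^2 + 2.8*s + 0.52)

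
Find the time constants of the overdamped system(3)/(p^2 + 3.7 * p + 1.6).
Overdamped: real poles at -3.2, -0.5. τ = -1/pole → τ₁ = 0.3125, τ₂ = 2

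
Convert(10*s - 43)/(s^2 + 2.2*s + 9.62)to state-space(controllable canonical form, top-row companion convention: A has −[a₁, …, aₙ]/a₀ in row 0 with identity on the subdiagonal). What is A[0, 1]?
Reachable canonical form for den = s^2 + 2.2*s + 9.62: top row of A = -[a₁,a₂,...,aₙ]/a₀, ones on the subdiagonal, zeros elsewhere.
A = [[-2.2, -9.62], [1, 0]].
A[0,1] = -9.62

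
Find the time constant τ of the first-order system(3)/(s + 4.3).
First-order system: τ = -1/pole. Pole = -4.3. τ = -1/(-4.3) = 0.2326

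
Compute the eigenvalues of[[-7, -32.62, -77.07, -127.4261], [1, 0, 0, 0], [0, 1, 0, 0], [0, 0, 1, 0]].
Eigenvalues solve det(λI - A) = 0.
Characteristic polynomial: λ^4 + 7*λ^3 + 32.62*λ^2 + 77.07*λ + 127.4261 = 0.
Factor: (λ^2 + 5*λ + 12.01)(λ^2 + 2*λ + 10.61) = 0.
Roots: -1 + 3.1j, -1 - 3.1j, -2.5 + 2.4j, -2.5 - 2.4j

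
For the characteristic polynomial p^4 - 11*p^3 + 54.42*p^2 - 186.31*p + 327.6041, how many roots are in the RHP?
p^4 - 11*p^3 + 54.42*p^2 - 186.31*p + 327.6041 = (p - 4.7)(p - 4.3)(p^2 - 2*p + 16.21). Poles: 1 + 3.9j, 1 - 3.9j, 4.3, 4.7. RHP poles (Re>0): 4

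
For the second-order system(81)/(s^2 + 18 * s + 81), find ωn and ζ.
Standard form: ωn²/(s²+2ζωn·s+ωn²).
const=81=ωn² → ωn=9, s coeff=18=2ζωn → ζ=1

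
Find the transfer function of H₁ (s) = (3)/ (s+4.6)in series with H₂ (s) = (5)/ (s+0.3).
Series: H = H₁ · H₂ = (n₁·n₂)/(d₁·d₂).
Num: n₁·n₂ = 15. Den: d₁·d₂ = s^2 + 4.9*s + 1.38.
H(s) = (15)/(s^2 + 4.9*s + 1.38)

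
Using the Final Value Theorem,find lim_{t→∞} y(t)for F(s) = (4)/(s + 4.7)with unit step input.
FVT: lim_{t→∞} y(t) = lim_{s→0} s*Y(s) where Y(s) = F(s)/s.
= lim_{s→0} F(s) = F(0) = num(0)/den(0) = 4/4.7 = 0.8511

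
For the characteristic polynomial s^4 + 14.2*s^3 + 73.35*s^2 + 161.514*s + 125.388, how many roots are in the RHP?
s^4 + 14.2*s^3 + 73.35*s^2 + 161.514*s + 125.388 = (s + 3.6)(s + 1.8)(s + 4.3)(s + 4.5). Poles: -1.8, -3.6, -4.3, -4.5. RHP poles (Re>0): 0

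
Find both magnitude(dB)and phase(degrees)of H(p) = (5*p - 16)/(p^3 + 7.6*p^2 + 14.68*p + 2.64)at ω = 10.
Substitute p = j*10: H(j10) = -0.0234662 - 0.0395831j.
|H| = 20*log₁₀(sqrt(Re²+Im²)) = -26.74 dB.
∠H = atan2(Im, Re) = -120.66°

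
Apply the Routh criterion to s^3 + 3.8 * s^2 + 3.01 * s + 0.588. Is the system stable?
Routh array:
s^3: [1, 3.01]; s^2: [3.8, 0.588]; s^1: [2.85526]; s^0: [0.588]
First column: [1, 3.8, 2.85526, 0.588]. Sign changes = 0.
Yes, stable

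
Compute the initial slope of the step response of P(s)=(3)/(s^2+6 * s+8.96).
IVT: y'(0⁺) = lim_{s→∞} s²·Y(s) = lim_{s→∞} s·P(s).
deg(num) = 0, deg(den) = 2, relative degree = 2 ≥ 2, so s·P(s) → 0. Initial slope = 0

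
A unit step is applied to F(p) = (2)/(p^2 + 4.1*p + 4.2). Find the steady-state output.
FVT: lim_{t→∞} y(t) = lim_{p→0} p*Y(p) where Y(p) = F(p)/p.
= lim_{p→0} F(p) = F(0) = num(0)/den(0) = 2/4.2 = 0.4762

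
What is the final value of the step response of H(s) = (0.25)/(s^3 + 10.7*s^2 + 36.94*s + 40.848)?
FVT: lim_{t→∞} y(t) = lim_{s→0} s*Y(s) where Y(s) = H(s)/s.
= lim_{s→0} H(s) = H(0) = num(0)/den(0) = 0.25/40.848 = 0.00612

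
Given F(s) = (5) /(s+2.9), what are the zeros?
Numerator is a nonzero constant (5) → Zeros: none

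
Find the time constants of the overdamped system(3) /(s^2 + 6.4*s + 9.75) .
Overdamped: real poles at -3.9, -2.5. τ = -1/pole → τ₁ = 0.2564, τ₂ = 0.4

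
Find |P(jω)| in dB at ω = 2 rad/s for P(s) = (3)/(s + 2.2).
Substitute s = j*2: P(j2) = 0.746606 - 0.678733j.
|P(j2)| = sqrt(Re² + Im²) = 1.009.
20*log₁₀(1.009) = 0.08 dB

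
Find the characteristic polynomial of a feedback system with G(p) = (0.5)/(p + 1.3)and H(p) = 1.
Characteristic poly = G_den * H_den + G_num * H_num = (p + 1.3) + (0.5) = p + 1.8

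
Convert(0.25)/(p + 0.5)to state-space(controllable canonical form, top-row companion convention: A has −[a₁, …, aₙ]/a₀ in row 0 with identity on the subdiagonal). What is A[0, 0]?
Reachable canonical form for den = p + 0.5: top row of A = -[a₁,a₂,...,aₙ]/a₀, ones on the subdiagonal, zeros elsewhere.
A = [[-0.5]].
A[0,0] = -0.5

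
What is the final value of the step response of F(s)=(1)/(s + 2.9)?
FVT: lim_{t→∞} y(t) = lim_{s→0} s*Y(s) where Y(s) = F(s)/s.
= lim_{s→0} F(s) = F(0) = num(0)/den(0) = 1/2.9 = 0.3448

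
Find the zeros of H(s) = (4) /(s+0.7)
Numerator is a nonzero constant (4) → Zeros: none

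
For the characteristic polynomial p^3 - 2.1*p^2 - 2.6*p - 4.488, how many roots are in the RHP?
p^3 - 2.1*p^2 - 2.6*p - 4.488 = (p - 3.3)(p^2 + 1.2*p + 1.36). Poles: -0.6 + 1j, -0.6 - 1j, 3.3. RHP poles (Re>0): 1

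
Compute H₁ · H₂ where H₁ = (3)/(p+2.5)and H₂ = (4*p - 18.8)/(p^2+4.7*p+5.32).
Series: H = H₁ · H₂ = (n₁·n₂)/(d₁·d₂).
Num: n₁·n₂ = 12*p - 56.4. Den: d₁·d₂ = p^3 + 7.2*p^2 + 17.07*p + 13.3.
H(p) = (12*p - 56.4)/(p^3 + 7.2*p^2 + 17.07*p + 13.3)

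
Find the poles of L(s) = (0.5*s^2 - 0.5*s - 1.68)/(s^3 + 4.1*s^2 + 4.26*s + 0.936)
Set denominator = 0: s^3 + 4.1*s^2 + 4.26*s + 0.936 = (s + 2.6)(s + 1.2)(s + 0.3) = 0 → Poles: -0.3, -1.2, -2.6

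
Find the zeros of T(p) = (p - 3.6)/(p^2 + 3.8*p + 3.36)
Set numerator = 0: p - 3.6 = 0 → Zeros: 3.6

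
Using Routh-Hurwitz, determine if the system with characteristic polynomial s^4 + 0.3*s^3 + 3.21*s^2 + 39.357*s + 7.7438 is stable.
Routh array:
s^4: [1, 3.21, 7.7438]; s^3: [0.3, 39.357]; s^2: [-127.98, 7.7438]; s^1: [39.3752]; s^0: [7.7438]
First column: [1, 0.3, -127.98, 39.3752, 7.7438]. Sign changes = 2.
No, unstable (2 RHP root(s))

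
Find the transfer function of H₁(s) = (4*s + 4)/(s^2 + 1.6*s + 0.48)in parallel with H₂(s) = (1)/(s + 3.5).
Parallel: H = H₁ + H₂ = (n₁·d₂ + n₂·d₁)/(d₁·d₂).
n₁·d₂ = 4*s^2 + 18*s + 14. n₂·d₁ = s^2 + 1.6*s + 0.48. Sum = 5*s^2 + 19.6*s + 14.48. d₁·d₂ = s^3 + 5.1*s^2 + 6.08*s + 1.68.
H(s) = (5*s^2 + 19.6*s + 14.48)/(s^3 + 5.1*s^2 + 6.08*s + 1.68)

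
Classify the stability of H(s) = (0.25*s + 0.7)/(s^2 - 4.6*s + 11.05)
Denominator: s^2 - 4.6*s + 11.05. Poles: 2.3 + 2.4j, 2.3 - 2.4j. Unstable (2 pole(s) in RHP)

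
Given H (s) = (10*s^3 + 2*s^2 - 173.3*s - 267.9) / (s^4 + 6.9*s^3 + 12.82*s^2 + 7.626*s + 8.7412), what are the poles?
Set denominator = 0: s^4 + 6.9*s^3 + 12.82*s^2 + 7.626*s + 8.7412 = (s + 2.6)(s + 4.1)(s^2 + 0.2*s + 0.82) = 0 → Poles: -0.1 + 0.9j, -0.1 - 0.9j, -2.6, -4.1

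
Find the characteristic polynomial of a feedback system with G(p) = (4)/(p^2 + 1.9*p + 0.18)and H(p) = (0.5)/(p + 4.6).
Characteristic poly = G_den * H_den + G_num * H_num = (p^3 + 6.5*p^2 + 8.92*p + 0.828) + (2) = p^3 + 6.5*p^2 + 8.92*p + 2.828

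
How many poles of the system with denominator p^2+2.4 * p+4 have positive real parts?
Poles: -1.2 + 1.6j, -1.2 - 1.6j. RHP poles (Re>0): 0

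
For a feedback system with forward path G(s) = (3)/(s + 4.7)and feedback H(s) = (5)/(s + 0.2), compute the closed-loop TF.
Closed-loop T = G/(1+GH).
Numerator: G_num * H_den = 3*s + 0.6.
Denominator: G_den * H_den + G_num * H_num = (s^2 + 4.9*s + 0.94) + (15) = s^2 + 4.9*s + 15.94.
T(s) = (3*s + 0.6)/(s^2 + 4.9*s + 15.94)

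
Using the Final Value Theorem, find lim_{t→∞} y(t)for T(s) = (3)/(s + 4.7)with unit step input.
FVT: lim_{t→∞} y(t) = lim_{s→0} s*Y(s) where Y(s) = T(s)/s.
= lim_{s→0} T(s) = T(0) = num(0)/den(0) = 3/4.7 = 0.6383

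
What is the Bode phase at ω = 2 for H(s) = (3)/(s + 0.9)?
Substitute s = j*2: H(j2) = 0.561331 - 1.2474j.
∠H(j2) = atan2(Im, Re) = atan2(-1.2474, 0.561331) = -65.77°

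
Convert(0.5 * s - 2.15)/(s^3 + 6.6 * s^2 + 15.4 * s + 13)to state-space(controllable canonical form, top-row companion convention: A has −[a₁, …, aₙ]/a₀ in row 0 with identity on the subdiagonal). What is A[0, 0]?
Reachable canonical form for den = s^3 + 6.6*s^2 + 15.4*s + 13: top row of A = -[a₁,a₂,...,aₙ]/a₀, ones on the subdiagonal, zeros elsewhere.
A = [[-6.6, -15.4, -13], [1, 0, 0], [0, 1, 0]].
A[0,0] = -6.6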